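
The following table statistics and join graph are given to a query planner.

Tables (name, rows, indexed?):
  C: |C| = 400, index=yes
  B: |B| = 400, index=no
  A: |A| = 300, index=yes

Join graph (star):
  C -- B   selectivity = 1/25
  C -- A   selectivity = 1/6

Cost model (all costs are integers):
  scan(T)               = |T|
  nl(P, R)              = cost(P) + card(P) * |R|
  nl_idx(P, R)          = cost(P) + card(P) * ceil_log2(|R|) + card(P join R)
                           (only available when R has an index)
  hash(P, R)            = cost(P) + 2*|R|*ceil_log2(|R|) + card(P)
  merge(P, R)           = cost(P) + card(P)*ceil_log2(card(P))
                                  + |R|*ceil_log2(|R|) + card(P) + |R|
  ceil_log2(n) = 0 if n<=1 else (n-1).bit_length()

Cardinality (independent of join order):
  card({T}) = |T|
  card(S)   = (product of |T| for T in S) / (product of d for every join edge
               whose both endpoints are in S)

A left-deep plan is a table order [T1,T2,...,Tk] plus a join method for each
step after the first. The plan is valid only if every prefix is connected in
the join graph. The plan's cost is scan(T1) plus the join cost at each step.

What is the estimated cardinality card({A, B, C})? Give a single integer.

Tables in S: A(300), B(400), C(400)
Edges inside S: C-B(d=25), C-A(d=6)
numerator = 300 * 400 * 400 = 48000000
denominator = 25 * 6 = 150
card(S) = 48000000 / 150 = 320000

320000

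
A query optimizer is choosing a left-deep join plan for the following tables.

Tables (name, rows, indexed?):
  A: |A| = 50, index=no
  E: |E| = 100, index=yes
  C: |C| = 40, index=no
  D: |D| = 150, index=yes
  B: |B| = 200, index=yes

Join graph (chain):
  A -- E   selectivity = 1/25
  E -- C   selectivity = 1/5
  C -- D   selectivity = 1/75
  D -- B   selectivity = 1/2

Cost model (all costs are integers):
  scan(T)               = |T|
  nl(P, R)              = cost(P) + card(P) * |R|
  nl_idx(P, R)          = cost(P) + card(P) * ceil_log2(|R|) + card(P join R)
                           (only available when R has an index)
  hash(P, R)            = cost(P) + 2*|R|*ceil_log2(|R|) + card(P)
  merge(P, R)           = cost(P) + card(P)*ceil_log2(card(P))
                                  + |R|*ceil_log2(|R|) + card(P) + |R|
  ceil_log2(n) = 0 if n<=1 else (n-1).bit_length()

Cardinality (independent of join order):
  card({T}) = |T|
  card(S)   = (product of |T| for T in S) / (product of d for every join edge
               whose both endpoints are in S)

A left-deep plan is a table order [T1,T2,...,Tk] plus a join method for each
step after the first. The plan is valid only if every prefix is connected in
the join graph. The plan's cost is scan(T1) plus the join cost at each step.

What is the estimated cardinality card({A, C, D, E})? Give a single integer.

3200

Tables in S: A(50), C(40), D(150), E(100)
Edges inside S: A-E(d=25), E-C(d=5), C-D(d=75)
numerator = 50 * 40 * 150 * 100 = 30000000
denominator = 25 * 5 * 75 = 9375
card(S) = 30000000 / 9375 = 3200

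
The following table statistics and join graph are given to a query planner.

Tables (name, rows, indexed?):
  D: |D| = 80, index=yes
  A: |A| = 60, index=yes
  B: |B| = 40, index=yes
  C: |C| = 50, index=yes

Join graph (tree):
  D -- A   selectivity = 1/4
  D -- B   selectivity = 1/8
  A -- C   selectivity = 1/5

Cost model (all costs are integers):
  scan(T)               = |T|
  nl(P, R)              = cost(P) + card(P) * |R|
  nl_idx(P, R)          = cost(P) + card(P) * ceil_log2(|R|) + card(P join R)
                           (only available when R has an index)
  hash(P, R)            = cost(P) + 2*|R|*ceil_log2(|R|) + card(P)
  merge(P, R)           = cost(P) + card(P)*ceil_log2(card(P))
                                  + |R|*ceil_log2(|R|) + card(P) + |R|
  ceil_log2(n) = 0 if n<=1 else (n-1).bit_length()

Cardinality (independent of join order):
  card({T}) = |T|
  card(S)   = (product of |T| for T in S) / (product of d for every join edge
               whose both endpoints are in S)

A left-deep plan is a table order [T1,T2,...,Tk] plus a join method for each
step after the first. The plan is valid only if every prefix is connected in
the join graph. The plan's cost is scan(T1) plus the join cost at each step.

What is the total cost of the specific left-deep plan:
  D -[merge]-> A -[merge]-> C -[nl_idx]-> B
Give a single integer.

step 1: scan D: cost=80, card=80
step 2: join A via merge
    card(P join A) = 80*60/(4) = 1200
    cost = 80 + 80*7 + 60*6 + 80 + 60 = 1140
step 3: join C via merge
    card(P join C) = 1200*50/(5) = 12000
    cost = 1140 + 1200*11 + 50*6 + 1200 + 50 = 15890
step 4: join B via nl_idx
    card(P join B) = 12000*40/(8) = 60000
    cost = 15890 + 12000*6 + 60000 = 147890

147890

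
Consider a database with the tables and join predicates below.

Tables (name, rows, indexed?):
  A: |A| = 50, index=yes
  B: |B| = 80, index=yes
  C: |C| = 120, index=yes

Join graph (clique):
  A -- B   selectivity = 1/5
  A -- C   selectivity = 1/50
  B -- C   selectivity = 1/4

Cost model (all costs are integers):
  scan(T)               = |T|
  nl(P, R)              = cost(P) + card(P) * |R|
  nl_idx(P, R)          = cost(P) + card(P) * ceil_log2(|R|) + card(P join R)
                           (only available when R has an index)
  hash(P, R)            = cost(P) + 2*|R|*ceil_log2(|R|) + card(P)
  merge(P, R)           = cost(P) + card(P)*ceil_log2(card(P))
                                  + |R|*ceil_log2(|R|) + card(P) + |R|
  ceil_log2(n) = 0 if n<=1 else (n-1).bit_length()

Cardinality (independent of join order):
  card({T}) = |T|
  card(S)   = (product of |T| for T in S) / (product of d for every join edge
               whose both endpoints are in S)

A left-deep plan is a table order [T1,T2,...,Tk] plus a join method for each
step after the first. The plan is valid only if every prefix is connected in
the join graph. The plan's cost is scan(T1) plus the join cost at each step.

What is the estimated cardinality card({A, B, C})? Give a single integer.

480

Tables in S: A(50), B(80), C(120)
Edges inside S: A-B(d=5), A-C(d=50), B-C(d=4)
numerator = 50 * 80 * 120 = 480000
denominator = 5 * 50 * 4 = 1000
card(S) = 480000 / 1000 = 480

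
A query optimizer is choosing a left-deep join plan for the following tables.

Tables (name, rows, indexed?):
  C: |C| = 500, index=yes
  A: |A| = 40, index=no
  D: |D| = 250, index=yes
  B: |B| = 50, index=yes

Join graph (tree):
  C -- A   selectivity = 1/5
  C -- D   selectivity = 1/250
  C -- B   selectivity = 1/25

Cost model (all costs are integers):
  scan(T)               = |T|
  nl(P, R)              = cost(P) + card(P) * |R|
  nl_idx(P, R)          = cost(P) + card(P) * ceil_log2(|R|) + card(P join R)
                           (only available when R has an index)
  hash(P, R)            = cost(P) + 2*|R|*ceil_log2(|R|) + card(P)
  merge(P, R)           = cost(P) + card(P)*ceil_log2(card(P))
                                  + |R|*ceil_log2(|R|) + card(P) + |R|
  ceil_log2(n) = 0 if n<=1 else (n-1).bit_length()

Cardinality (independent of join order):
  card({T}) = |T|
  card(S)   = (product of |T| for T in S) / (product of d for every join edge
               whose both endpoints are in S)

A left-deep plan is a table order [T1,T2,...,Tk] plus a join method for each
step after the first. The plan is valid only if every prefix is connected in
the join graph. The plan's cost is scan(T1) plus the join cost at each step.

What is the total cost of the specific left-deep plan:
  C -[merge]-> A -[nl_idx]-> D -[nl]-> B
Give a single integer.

step 1: scan C: cost=500, card=500
step 2: join A via merge
    card(P join A) = 500*40/(5) = 4000
    cost = 500 + 500*9 + 40*6 + 500 + 40 = 5780
step 3: join D via nl_idx
    card(P join D) = 4000*250/(250) = 4000
    cost = 5780 + 4000*8 + 4000 = 41780
step 4: join B via nl
    card(P join B) = 4000*50/(25) = 8000
    cost = 41780 + 4000*50 = 241780

241780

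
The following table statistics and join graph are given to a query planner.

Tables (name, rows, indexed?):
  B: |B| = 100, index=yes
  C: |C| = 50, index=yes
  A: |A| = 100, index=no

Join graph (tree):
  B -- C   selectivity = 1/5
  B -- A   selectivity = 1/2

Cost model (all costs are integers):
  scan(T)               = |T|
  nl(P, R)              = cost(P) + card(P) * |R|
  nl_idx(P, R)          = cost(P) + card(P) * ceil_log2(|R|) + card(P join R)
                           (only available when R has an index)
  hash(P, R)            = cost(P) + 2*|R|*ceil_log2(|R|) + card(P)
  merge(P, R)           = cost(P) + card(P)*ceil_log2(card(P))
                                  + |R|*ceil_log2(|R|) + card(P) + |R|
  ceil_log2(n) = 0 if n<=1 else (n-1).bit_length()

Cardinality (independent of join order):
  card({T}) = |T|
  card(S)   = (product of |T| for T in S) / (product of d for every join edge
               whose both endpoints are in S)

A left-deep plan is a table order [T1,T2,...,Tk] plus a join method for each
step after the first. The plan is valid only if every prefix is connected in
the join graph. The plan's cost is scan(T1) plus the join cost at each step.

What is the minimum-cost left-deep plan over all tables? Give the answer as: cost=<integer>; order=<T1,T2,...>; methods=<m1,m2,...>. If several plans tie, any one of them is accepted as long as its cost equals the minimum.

cost=3200; order=B,C,A; methods=hash,hash

Selinger DP (subsets sized 1..n):
  {B}: scan cost=100, card=100
  {C}: scan cost=50, card=50
  {A}: scan cost=100, card=100
  {BC}: card=1000; try (C,hash)→800, (B,merge)→1200, (C,merge)→1250, (B,nl_idx)→1400, (B,hash)→1500, (C,nl_idx)→1700 …(+2); best=800 via (C,hash)
  {AB}: card=5000; try (B,hash)→1600, (A,hash)→1600, (B,merge)→1700, (A,merge)→1700, (B,nl_idx)→5800, (B,nl)→10100 …(+1); best=1600 via (B,hash)
  {ABC}: card=50000; try (A,hash)→3200, (C,hash)→7200, (A,merge)→12600, (C,merge)→71950, (C,nl_idx)→81600, (A,nl)→100800 …(+1); best=3200 via (A,hash)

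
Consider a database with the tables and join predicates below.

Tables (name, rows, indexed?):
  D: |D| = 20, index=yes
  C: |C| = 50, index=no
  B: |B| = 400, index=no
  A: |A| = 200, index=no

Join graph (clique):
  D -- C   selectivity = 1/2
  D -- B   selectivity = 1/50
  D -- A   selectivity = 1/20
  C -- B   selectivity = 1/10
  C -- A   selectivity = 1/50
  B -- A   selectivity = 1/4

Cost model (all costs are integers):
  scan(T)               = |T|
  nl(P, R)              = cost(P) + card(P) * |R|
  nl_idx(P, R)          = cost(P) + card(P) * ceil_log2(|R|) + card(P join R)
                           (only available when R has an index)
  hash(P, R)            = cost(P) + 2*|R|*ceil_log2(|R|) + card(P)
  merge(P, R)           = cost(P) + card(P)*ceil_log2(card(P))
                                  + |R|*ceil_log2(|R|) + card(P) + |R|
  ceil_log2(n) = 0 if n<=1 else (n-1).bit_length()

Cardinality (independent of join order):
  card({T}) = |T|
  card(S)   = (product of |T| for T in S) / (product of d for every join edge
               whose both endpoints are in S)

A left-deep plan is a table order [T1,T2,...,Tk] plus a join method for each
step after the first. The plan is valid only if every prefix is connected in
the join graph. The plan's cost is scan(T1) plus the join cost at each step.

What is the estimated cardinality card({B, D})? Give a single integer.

Tables in S: B(400), D(20)
Edges inside S: D-B(d=50)
numerator = 400 * 20 = 8000
denominator = 50 = 50
card(S) = 8000 / 50 = 160

160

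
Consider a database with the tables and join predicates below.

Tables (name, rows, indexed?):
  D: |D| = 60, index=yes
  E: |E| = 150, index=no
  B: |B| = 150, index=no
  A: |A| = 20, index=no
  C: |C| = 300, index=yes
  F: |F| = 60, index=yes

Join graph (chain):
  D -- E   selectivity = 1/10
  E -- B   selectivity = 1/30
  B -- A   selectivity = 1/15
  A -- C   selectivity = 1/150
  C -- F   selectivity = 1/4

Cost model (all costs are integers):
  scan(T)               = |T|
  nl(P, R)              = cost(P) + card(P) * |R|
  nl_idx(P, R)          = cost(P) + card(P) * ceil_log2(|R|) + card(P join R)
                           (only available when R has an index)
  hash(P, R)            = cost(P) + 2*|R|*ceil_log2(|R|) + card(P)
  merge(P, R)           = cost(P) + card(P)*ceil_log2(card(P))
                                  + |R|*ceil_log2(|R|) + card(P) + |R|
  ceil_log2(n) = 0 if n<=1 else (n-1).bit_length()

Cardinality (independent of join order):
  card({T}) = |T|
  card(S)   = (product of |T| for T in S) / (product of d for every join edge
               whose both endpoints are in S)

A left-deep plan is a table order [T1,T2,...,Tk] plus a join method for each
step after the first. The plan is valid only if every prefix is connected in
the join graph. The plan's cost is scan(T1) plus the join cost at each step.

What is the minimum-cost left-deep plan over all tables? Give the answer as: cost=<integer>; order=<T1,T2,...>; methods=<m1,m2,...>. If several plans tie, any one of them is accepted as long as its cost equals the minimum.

cost=20110; order=A,C,B,E,D,F; methods=nl_idx,merge,hash,hash,hash

Selinger DP (subsets sized 1..n):
  {D}: scan cost=60, card=60
  {E}: scan cost=150, card=150
  {B}: scan cost=150, card=150
  {A}: scan cost=20, card=20
  {C}: scan cost=300, card=300
  {F}: scan cost=60, card=60
  {DE}: card=900; try (D,hash)→1020, (E,merge)→1830, (D,merge)→1920, (D,nl_idx)→1950, (E,hash)→2520, (E,nl)→9060 …(+1); best=1020 via (D,hash)
  {BE}: card=750; try (E,hash)→2700, (B,hash)→2700, (E,merge)→2850, (B,merge)→2850, (E,nl)→22650, (B,nl)→22650; best=2700 via (E,hash)
  {AB}: card=200; try (A,hash)→500, (B,merge)→1490, (A,merge)→1620, (B,hash)→2440, (B,nl)→3020, (A,nl)→3150; best=500 via (A,hash)
  {AC}: card=40; try (C,nl_idx)→240, (A,hash)→800, (C,merge)→3140, (A,merge)→3420, (C,hash)→5440, (C,nl)→6020 …(+1); best=240 via (C,nl_idx)
  {CF}: card=4500; try (F,hash)→1320, (C,merge)→3480, (F,merge)→3720, (C,nl_idx)→5100, (C,hash)→5520, (F,nl_idx)→6600 …(+2); best=1320 via (F,hash)
  {BDE}: card=4500; try (D,hash)→4170, (B,hash)→4320, (D,merge)→11370, (D,nl_idx)→11700, (B,merge)→12270, (D,nl)→47700 …(+1); best=4170 via (D,hash)
  {ABE}: card=1000; try (E,hash)→3100, (E,merge)→3650, (A,hash)→3650, (A,merge)→11070, (A,nl)→17700, (E,nl)→30500; best=3100 via (E,hash)
  {ABC}: card=400; try (B,merge)→1870, (B,hash)→2680, (C,nl_idx)→2700, (C,merge)→5300, (C,hash)→6100, (B,nl)→6240 …(+1); best=1870 via (B,merge)
  {ACF}: card=600; try (F,merge)→940, (F,hash)→1000, (F,nl_idx)→1080, (F,nl)→2640, (A,hash)→6020, (A,merge)→64440 …(+1); best=940 via (F,merge)
  {ABDE}: card=6000; try (D,hash)→4820, (A,hash)→8870, (D,merge)→14520, (D,nl_idx)→15100, (D,nl)→63100, (A,merge)→67290 …(+1); best=4820 via (D,hash)
  {ABCE}: card=2000; try (E,hash)→4670, (E,merge)→7220, (C,hash)→9500, (C,nl_idx)→14100, (C,merge)→17100, (E,nl)→61870 …(+1); best=4670 via (E,hash)
  {ABCF}: card=6000; try (F,hash)→2990, (B,hash)→3940, (F,merge)→6290, (B,merge)→8890, (F,nl_idx)→10270, (F,nl)→25870 …(+1); best=2990 via (F,hash)
  {ABCDE}: card=12000; try (D,hash)→7390, (C,hash)→16220, (D,nl_idx)→28670, (D,merge)→29090, (C,nl_idx)→70820, (C,merge)→91820 …(+2); best=7390 via (D,hash)
  {ABCEF}: card=30000; try (F,hash)→7390, (E,hash)→11390, (F,merge)→29090, (F,nl_idx)→46670, (E,merge)→88340, (F,nl)→124670 …(+1); best=7390 via (F,hash)
  {ABCDEF}: card=180000; try (F,hash)→20110, (D,hash)→38110, (F,merge)→187810, (F,nl_idx)→259390, (D,nl_idx)→367390, (D,merge)→487810 …(+2); best=20110 via (F,hash)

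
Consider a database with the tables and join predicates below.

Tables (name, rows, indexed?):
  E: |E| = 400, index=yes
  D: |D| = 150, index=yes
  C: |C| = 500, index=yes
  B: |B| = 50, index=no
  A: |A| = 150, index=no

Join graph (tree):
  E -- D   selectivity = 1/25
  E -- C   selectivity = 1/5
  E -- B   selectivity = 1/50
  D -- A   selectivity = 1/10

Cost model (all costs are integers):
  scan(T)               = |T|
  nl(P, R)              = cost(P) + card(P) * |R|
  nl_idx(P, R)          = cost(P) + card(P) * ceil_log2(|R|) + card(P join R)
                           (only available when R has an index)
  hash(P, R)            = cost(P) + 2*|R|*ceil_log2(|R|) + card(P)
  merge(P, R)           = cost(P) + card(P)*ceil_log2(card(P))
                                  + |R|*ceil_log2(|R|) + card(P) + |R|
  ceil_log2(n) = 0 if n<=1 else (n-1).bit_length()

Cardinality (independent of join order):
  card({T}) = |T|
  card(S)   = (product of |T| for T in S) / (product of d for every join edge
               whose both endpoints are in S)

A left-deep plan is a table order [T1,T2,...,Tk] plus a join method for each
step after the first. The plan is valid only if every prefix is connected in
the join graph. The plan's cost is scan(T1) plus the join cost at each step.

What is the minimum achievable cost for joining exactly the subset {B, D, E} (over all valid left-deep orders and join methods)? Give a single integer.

3700

Selinger DP over subsets of {B,D,E}:
  {E}: scan cost=400, card=400
  {D}: scan cost=150, card=150
  {B}: scan cost=50, card=50
  {DE}: card=2400; try (D,hash)→3200, (E,nl_idx)→3900, (E,merge)→5500, (D,merge)→5750, (D,nl_idx)→6000, (E,hash)→7500 …(+2); best=3200 via (D,hash)
  {BE}: card=400; try (E,nl_idx)→900, (B,hash)→1400, (E,merge)→4400, (B,merge)→4750, (E,hash)→7300, (E,nl)→20050 …(+1); best=900 via (E,nl_idx)
  {BDE}: card=2400; try (D,hash)→3700, (B,hash)→6200, (D,merge)→6250, (D,nl_idx)→6500, (B,merge)→34750, (D,nl)→60900 …(+1); best=3700 via (D,hash)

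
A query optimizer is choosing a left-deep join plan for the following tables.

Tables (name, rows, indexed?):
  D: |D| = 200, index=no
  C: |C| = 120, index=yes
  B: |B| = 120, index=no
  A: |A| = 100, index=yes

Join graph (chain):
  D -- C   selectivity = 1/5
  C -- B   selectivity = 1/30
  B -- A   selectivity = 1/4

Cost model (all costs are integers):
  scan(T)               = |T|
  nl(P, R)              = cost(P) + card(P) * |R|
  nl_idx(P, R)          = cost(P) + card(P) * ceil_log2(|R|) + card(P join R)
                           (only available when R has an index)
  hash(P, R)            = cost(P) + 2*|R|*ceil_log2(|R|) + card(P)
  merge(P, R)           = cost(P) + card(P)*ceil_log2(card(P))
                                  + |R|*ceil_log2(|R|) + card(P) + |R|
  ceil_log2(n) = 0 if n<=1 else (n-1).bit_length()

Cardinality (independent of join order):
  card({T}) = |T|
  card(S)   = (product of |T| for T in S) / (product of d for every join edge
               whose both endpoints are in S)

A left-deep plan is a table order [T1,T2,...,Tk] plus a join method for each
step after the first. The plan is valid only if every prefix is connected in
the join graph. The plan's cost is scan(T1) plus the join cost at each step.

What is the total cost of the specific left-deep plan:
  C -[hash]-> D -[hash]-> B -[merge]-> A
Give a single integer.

step 1: scan C: cost=120, card=120
step 2: join D via hash
    card(P join D) = 120*200/(5) = 4800
    cost = 120 + 2*200*8 + 120 = 3440
step 3: join B via hash
    card(P join B) = 4800*120/(30) = 19200
    cost = 3440 + 2*120*7 + 4800 = 9920
step 4: join A via merge
    card(P join A) = 19200*100/(4) = 480000
    cost = 9920 + 19200*15 + 100*7 + 19200 + 100 = 317920

317920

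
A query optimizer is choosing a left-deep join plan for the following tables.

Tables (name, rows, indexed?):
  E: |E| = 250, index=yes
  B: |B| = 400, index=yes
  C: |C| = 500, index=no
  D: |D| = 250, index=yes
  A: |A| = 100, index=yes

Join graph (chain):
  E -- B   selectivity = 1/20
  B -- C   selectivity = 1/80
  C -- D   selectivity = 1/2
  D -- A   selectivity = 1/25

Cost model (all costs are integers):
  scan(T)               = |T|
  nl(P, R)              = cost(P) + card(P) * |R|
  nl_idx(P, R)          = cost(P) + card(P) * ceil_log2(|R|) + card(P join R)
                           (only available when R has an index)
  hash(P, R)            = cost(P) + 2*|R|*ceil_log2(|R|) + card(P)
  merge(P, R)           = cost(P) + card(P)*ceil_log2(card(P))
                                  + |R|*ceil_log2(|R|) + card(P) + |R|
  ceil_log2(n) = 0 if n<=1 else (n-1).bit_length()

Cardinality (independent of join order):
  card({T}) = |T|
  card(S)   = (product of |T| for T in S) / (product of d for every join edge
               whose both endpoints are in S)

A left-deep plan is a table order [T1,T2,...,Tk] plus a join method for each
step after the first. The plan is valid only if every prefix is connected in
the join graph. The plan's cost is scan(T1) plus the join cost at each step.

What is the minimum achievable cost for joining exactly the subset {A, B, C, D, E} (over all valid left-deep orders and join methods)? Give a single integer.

Selinger DP over subsets of {A,B,C,D,E}:
  {E}: scan cost=250, card=250
  {B}: scan cost=400, card=400
  {C}: scan cost=500, card=500
  {D}: scan cost=250, card=250
  {A}: scan cost=100, card=100
  {BE}: card=5000; try (E,hash)→4800, (B,merge)→6500, (E,merge)→6650, (B,nl_idx)→7500, (B,hash)→7700, (E,nl_idx)→8600 …(+2); best=4800 via (E,hash)
  {BC}: card=2500; try (B,nl_idx)→7500, (B,hash)→8200, (C,merge)→9400, (B,merge)→9500, (C,hash)→9800, (C,nl)→200400 …(+1); best=7500 via (B,nl_idx)
  {CD}: card=62500; try (D,hash)→5000, (C,merge)→7500, (D,merge)→7750, (C,hash)→9500, (D,nl_idx)→67000, (C,nl)→125250 …(+1); best=5000 via (D,hash)
  {AD}: card=1000; try (D,nl_idx)→1900, (A,hash)→1900, (A,nl_idx)→3000, (D,merge)→3150, (A,merge)→3300, (D,hash)→4200 …(+2); best=1900 via (D,nl_idx)
  {BCE}: card=31250; try (E,hash)→14000, (C,hash)→18800, (E,merge)→42250, (E,nl_idx)→58750, (C,merge)→79800, (E,nl)→632500 …(+1); best=14000 via (E,hash)
  {BCD}: card=312500; try (D,hash)→14000, (D,merge)→42250, (B,hash)→74700, (D,nl_idx)→340000, (D,nl)→632500, (B,nl_idx)→880000 …(+2); best=14000 via (D,hash)
  {ACD}: card=250000; try (C,hash)→11900, (C,merge)→17900, (A,hash)→68900, (C,nl)→501900, (A,nl_idx)→692500, (A,merge)→1068300 …(+1); best=11900 via (C,hash)
  {BCDE}: card=3906250; try (D,hash)→49250, (E,hash)→330500, (D,merge)→516250, (D,nl_idx)→4170250, (E,merge)→6266250, (E,nl_idx)→6420250 …(+2); best=49250 via (D,hash)
  {ABCD}: card=1250000; try (B,hash)→269100, (A,hash)→327900, (A,nl_idx)→3451500, (B,nl_idx)→3511900, (B,merge)→4765900, (A,merge)→6264800 …(+2); best=269100 via (B,hash)
  {ABCDE}: card=15625000; try (E,hash)→1523100, (A,hash)→3956900, (E,nl_idx)→25894100, (E,merge)→27771350, (A,nl_idx)→43018000, (A,merge)→89893800 …(+2); best=1523100 via (E,hash)

1523100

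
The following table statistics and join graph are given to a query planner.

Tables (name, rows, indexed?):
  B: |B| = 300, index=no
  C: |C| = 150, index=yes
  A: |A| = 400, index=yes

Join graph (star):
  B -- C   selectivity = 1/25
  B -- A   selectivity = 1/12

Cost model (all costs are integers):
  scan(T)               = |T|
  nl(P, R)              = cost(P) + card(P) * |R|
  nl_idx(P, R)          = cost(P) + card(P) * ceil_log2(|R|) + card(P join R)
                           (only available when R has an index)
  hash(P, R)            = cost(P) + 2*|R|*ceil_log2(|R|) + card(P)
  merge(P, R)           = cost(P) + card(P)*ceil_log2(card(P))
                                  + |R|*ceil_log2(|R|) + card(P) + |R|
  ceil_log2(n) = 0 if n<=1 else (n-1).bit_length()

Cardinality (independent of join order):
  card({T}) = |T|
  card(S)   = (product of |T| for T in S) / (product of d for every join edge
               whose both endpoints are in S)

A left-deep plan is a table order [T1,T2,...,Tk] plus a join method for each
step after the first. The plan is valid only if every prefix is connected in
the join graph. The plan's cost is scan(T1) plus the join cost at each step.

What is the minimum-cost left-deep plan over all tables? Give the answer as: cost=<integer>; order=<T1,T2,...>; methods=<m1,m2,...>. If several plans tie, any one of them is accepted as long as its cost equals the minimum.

Selinger DP (subsets sized 1..n):
  {B}: scan cost=300, card=300
  {C}: scan cost=150, card=150
  {A}: scan cost=400, card=400
  {BC}: card=1800; try (C,hash)→3000, (C,nl_idx)→4500, (B,merge)→4500, (C,merge)→4650, (B,hash)→5700, (B,nl)→45150 …(+1); best=3000 via (C,hash)
  {AB}: card=10000; try (B,hash)→6200, (A,merge)→7300, (B,merge)→7400, (A,hash)→7800, (A,nl_idx)→13000, (A,nl)→120300 …(+1); best=6200 via (B,hash)
  {ABC}: card=60000; try (A,hash)→12000, (C,hash)→18600, (A,merge)→28600, (A,nl_idx)→79200, (C,nl_idx)→146200, (C,merge)→157550 …(+2); best=12000 via (A,hash)

cost=12000; order=B,C,A; methods=hash,hash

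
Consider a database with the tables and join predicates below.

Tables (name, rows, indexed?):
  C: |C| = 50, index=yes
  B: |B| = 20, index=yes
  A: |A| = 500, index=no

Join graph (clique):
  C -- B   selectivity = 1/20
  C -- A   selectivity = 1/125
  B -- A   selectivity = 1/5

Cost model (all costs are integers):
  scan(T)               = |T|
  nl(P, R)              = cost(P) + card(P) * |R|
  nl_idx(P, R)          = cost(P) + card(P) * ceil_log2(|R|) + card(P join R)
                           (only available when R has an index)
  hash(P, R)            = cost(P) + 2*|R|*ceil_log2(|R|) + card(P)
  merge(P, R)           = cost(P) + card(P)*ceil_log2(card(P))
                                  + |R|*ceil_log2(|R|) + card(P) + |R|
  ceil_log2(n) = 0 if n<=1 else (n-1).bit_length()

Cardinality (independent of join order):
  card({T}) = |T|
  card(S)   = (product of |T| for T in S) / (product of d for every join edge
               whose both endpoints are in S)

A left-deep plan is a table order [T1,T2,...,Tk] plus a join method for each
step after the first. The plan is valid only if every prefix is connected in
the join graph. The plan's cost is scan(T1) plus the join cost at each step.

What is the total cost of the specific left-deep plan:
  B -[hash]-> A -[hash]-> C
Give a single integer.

step 1: scan B: cost=20, card=20
step 2: join A via hash
    card(P join A) = 20*500/(5) = 2000
    cost = 20 + 2*500*9 + 20 = 9040
step 3: join C via hash
    card(P join C) = 2000*50/(20*125) = 40
    cost = 9040 + 2*50*6 + 2000 = 11640

11640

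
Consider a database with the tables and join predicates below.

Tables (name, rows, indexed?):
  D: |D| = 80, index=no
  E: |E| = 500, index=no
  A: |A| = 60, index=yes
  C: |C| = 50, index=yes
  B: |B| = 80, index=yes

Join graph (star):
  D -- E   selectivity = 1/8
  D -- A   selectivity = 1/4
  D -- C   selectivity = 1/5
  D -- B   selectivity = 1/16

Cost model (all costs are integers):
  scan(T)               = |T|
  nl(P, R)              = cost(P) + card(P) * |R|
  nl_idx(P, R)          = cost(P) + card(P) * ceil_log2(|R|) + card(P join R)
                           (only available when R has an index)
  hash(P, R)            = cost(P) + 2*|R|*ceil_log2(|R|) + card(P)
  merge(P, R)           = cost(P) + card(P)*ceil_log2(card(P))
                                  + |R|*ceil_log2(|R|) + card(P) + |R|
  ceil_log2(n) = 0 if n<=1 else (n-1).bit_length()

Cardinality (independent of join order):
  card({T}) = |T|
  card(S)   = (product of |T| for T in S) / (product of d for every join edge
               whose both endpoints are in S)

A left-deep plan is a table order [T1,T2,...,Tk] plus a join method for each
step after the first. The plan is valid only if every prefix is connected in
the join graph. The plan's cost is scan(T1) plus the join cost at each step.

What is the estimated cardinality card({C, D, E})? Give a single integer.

Tables in S: C(50), D(80), E(500)
Edges inside S: D-E(d=8), D-C(d=5)
numerator = 50 * 80 * 500 = 2000000
denominator = 8 * 5 = 40
card(S) = 2000000 / 40 = 50000

50000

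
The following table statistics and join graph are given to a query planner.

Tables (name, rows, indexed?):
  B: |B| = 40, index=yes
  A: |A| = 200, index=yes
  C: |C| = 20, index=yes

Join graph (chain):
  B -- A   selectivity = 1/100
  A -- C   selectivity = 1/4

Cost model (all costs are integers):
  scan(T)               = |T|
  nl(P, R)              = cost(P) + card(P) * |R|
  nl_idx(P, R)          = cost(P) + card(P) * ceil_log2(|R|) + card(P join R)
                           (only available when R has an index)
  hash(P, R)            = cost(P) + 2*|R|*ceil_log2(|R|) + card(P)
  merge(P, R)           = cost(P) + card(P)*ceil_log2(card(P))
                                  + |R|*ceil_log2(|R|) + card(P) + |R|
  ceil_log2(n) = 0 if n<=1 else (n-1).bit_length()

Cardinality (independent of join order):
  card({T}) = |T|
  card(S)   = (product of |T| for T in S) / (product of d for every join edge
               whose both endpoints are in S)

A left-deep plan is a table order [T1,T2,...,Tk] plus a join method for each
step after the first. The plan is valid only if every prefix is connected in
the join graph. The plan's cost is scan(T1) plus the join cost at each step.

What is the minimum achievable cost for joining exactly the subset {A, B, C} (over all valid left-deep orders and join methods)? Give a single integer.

720

Selinger DP over subsets of {A,B,C}:
  {B}: scan cost=40, card=40
  {A}: scan cost=200, card=200
  {C}: scan cost=20, card=20
  {AB}: card=80; try (A,nl_idx)→440, (B,hash)→880, (B,nl_idx)→1480, (A,merge)→2120, (B,merge)→2280, (A,hash)→3280 …(+2); best=440 via (A,nl_idx)
  {AC}: card=1000; try (C,hash)→600, (A,nl_idx)→1180, (A,merge)→1940, (C,merge)→2120, (C,nl_idx)→2200, (A,hash)→3240 …(+2); best=600 via (C,hash)
  {ABC}: card=400; try (C,hash)→720, (C,merge)→1200, (C,nl_idx)→1240, (C,nl)→2040, (B,hash)→2080, (B,nl_idx)→7000 …(+2); best=720 via (C,hash)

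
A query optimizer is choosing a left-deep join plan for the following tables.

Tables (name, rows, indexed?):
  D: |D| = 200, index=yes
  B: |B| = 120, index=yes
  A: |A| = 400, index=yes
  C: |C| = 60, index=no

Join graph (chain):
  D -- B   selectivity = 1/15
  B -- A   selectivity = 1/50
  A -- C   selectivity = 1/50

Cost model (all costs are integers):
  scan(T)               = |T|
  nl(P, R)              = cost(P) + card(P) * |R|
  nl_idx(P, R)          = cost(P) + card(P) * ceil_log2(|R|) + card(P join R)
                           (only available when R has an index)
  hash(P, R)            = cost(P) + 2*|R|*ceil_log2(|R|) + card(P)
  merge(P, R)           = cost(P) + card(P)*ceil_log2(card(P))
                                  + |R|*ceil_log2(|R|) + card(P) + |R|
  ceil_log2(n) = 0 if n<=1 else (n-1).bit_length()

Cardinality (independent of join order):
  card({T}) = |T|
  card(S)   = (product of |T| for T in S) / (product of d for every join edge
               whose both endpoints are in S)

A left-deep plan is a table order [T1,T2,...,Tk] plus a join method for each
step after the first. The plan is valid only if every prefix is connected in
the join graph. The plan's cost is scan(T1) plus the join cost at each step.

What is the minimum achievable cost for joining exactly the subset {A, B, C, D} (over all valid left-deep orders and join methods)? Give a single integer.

7592

Selinger DP over subsets of {A,B,C,D}:
  {D}: scan cost=200, card=200
  {B}: scan cost=120, card=120
  {A}: scan cost=400, card=400
  {C}: scan cost=60, card=60
  {BD}: card=1600; try (B,hash)→2080, (D,nl_idx)→2680, (D,merge)→2880, (B,merge)→2960, (B,nl_idx)→3200, (D,hash)→3440 …(+2); best=2080 via (B,hash)
  {AB}: card=960; try (A,nl_idx)→2160, (B,hash)→2480, (B,nl_idx)→4160, (A,merge)→5080, (B,merge)→5360, (A,hash)→7440 …(+2); best=2160 via (A,nl_idx)
  {AC}: card=480; try (A,nl_idx)→1080, (C,hash)→1520, (A,merge)→4480, (C,merge)→4820, (A,hash)→7320, (A,nl)→24060 …(+1); best=1080 via (A,nl_idx)
  {ABD}: card=12800; try (D,hash)→6320, (A,hash)→10880, (D,merge)→14520, (D,nl_idx)→22640, (A,merge)→25280, (A,nl_idx)→29280 …(+2); best=6320 via (D,hash)
  {ABC}: card=1152; try (B,hash)→3240, (C,hash)→3840, (B,nl_idx)→5592, (B,merge)→6840, (C,merge)→13140, (B,nl)→58680 …(+1); best=3240 via (B,hash)
  {ABCD}: card=15360; try (D,hash)→7592, (D,merge)→18864, (C,hash)→19840, (D,nl_idx)→27816, (C,merge)→198740, (D,nl)→233640 …(+1); best=7592 via (D,hash)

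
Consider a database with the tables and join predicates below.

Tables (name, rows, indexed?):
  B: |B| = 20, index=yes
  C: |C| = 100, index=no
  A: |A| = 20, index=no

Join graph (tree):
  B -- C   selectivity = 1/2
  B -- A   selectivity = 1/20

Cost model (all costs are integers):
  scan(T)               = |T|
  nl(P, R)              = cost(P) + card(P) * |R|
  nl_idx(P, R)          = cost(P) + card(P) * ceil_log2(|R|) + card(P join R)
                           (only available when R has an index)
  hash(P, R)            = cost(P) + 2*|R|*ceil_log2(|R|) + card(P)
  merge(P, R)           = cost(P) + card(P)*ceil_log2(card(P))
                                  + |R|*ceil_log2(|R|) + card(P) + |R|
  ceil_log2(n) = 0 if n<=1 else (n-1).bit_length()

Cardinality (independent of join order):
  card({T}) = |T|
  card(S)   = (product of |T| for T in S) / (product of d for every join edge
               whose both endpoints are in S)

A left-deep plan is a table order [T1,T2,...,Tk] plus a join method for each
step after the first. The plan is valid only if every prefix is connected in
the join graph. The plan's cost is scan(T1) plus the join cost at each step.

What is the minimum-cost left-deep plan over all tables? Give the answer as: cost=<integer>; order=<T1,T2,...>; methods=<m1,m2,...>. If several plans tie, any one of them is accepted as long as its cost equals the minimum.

Selinger DP (subsets sized 1..n):
  {B}: scan cost=20, card=20
  {C}: scan cost=100, card=100
  {A}: scan cost=20, card=20
  {BC}: card=1000; try (B,hash)→400, (C,merge)→940, (B,merge)→1020, (C,hash)→1440, (B,nl_idx)→1600, (C,nl)→2020 …(+1); best=400 via (B,hash)
  {AB}: card=20; try (B,nl_idx)→140, (B,hash)→240, (A,hash)→240, (B,merge)→260, (A,merge)→260, (B,nl)→420 …(+1); best=140 via (B,nl_idx)
  {ABC}: card=1000; try (C,merge)→1060, (C,hash)→1560, (A,hash)→1600, (C,nl)→2140, (A,merge)→11520, (A,nl)→20400; best=1060 via (C,merge)

cost=1060; order=A,B,C; methods=nl_idx,merge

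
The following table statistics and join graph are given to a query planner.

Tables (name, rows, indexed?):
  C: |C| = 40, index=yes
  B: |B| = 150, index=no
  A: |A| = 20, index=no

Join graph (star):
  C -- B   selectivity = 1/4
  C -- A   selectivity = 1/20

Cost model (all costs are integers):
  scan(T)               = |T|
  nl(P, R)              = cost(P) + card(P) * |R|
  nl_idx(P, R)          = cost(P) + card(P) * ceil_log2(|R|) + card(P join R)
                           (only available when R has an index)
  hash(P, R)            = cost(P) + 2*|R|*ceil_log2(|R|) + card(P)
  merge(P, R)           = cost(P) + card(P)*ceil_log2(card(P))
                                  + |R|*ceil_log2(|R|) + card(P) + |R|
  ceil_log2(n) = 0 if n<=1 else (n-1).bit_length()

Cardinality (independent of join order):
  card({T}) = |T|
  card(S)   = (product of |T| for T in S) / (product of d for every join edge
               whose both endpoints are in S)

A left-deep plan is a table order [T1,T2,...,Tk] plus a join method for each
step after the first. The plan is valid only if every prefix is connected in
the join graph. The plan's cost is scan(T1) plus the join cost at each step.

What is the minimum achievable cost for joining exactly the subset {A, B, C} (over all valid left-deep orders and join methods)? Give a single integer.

Selinger DP over subsets of {A,B,C}:
  {C}: scan cost=40, card=40
  {B}: scan cost=150, card=150
  {A}: scan cost=20, card=20
  {BC}: card=1500; try (C,hash)→780, (B,merge)→1670, (C,merge)→1780, (B,hash)→2480, (C,nl_idx)→2550, (B,nl)→6040 …(+1); best=780 via (C,hash)
  {AC}: card=40; try (C,nl_idx)→180, (A,hash)→280, (C,merge)→420, (A,merge)→440, (C,hash)→520, (C,nl)→820 …(+1); best=180 via (C,nl_idx)
  {ABC}: card=1500; try (B,merge)→1810, (A,hash)→2480, (B,hash)→2620, (B,nl)→6180, (A,merge)→18900, (A,nl)→30780; best=1810 via (B,merge)

1810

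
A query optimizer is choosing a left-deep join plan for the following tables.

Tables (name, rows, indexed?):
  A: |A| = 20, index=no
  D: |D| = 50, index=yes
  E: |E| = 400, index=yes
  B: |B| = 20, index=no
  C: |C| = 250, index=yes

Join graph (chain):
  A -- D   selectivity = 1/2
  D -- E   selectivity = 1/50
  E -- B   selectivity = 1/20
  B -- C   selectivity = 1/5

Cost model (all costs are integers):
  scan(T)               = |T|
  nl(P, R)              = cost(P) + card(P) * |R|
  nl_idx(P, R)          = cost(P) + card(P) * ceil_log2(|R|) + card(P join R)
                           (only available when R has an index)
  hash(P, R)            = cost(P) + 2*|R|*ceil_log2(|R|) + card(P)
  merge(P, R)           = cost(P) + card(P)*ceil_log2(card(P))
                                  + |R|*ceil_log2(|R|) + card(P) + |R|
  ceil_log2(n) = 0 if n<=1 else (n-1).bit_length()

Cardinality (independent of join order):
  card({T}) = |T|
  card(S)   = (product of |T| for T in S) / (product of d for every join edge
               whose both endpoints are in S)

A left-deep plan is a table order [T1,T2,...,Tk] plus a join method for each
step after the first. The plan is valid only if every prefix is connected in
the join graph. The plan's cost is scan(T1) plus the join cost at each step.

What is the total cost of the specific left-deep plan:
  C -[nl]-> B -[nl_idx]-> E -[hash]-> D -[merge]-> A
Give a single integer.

374970

step 1: scan C: cost=250, card=250
step 2: join B via nl
    card(P join B) = 250*20/(5) = 1000
    cost = 250 + 250*20 = 5250
step 3: join E via nl_idx
    card(P join E) = 1000*400/(20) = 20000
    cost = 5250 + 1000*9 + 20000 = 34250
step 4: join D via hash
    card(P join D) = 20000*50/(50) = 20000
    cost = 34250 + 2*50*6 + 20000 = 54850
step 5: join A via merge
    card(P join A) = 20000*20/(2) = 200000
    cost = 54850 + 20000*15 + 20*5 + 20000 + 20 = 374970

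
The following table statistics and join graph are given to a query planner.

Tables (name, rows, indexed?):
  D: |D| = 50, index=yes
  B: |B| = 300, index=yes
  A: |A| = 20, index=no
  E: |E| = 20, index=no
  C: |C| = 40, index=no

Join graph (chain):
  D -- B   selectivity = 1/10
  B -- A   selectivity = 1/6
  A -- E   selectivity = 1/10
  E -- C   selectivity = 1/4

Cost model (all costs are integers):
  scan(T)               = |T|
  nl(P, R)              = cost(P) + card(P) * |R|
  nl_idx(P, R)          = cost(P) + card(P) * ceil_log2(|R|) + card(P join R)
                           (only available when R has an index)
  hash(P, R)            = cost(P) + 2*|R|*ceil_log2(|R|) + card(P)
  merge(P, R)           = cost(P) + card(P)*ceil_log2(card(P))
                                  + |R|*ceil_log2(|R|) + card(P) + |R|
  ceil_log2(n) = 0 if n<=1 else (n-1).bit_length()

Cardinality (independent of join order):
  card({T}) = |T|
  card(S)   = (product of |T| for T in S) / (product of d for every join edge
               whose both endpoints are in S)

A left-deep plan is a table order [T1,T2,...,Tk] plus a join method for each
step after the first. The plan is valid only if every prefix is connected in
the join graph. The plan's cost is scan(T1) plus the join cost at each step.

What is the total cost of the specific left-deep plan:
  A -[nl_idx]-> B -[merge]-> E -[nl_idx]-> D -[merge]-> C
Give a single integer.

184600

step 1: scan A: cost=20, card=20
step 2: join B via nl_idx
    card(P join B) = 20*300/(6) = 1000
    cost = 20 + 20*9 + 1000 = 1200
step 3: join E via merge
    card(P join E) = 1000*20/(10) = 2000
    cost = 1200 + 1000*10 + 20*5 + 1000 + 20 = 12320
step 4: join D via nl_idx
    card(P join D) = 2000*50/(10) = 10000
    cost = 12320 + 2000*6 + 10000 = 34320
step 5: join C via merge
    card(P join C) = 10000*40/(4) = 100000
    cost = 34320 + 10000*14 + 40*6 + 10000 + 40 = 184600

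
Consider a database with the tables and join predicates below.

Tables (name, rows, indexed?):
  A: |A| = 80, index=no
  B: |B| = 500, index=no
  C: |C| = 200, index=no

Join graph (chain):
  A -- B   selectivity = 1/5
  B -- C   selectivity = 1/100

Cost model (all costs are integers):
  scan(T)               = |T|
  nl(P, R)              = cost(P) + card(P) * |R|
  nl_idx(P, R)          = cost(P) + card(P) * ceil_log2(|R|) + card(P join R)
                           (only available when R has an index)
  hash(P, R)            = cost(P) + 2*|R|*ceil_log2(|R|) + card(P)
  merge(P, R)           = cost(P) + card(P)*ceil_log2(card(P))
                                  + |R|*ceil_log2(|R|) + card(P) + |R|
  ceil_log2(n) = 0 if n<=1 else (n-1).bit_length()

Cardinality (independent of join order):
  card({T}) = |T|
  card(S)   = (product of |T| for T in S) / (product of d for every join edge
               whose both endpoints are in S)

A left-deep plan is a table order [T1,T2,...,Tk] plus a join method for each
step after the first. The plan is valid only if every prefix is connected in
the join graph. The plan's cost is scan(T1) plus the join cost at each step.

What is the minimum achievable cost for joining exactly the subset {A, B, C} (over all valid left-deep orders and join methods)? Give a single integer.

Selinger DP over subsets of {A,B,C}:
  {A}: scan cost=80, card=80
  {B}: scan cost=500, card=500
  {C}: scan cost=200, card=200
  {AB}: card=8000; try (A,hash)→2120, (B,merge)→5720, (A,merge)→6140, (B,hash)→9160, (B,nl)→40080, (A,nl)→40500; best=2120 via (A,hash)
  {BC}: card=1000; try (C,hash)→4200, (B,merge)→7000, (C,merge)→7300, (B,hash)→9400, (B,nl)→100200, (C,nl)→100500; best=4200 via (C,hash)
  {ABC}: card=16000; try (A,hash)→6320, (C,hash)→13320, (A,merge)→15840, (A,nl)→84200, (C,merge)→115920, (C,nl)→1602120; best=6320 via (A,hash)

6320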